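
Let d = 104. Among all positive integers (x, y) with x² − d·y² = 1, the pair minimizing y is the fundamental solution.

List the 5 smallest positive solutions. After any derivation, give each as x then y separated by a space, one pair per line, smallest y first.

51 5
5201 510
530451 52015
54100801 5305020
5517751251 541060025

d=104: √d = [10; 5,20] (ℓ=2, even), read p_1/q_1
i=0: a=10 ⇒ p=10, q=1
i=1: a=5 ⇒ p=51, q=5
(x₁, y₁) = (51, 5);  51² − 104·5² = 1 ✓
(51+5√104)^2 = 5201 + 510√104
(51+5√104)^3 = 530451 + 52015√104
(51+5√104)^4 = 54100801 + 5305020√104
(51+5√104)^5 = 5517751251 + 541060025√104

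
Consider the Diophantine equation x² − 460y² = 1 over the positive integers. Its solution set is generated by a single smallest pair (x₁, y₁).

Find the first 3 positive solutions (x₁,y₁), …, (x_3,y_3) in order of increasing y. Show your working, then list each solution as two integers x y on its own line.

2535751 118230
12860066268001 599603681460
65219851798297071751 3040891269731634690

√460 → a₀=21, period (2,4,3,1,2,10,2,1,3,4,2,42); ℓ=12 even so k=11
step 0: (21, 1)  from 21·(1,0) + (0,1)
step 1: (43, 2)  from 2·(21,1) + (1,0)
…
step 3: (622, 29)  from 3·(193,9) + (43,2)
…
step 8: (72257, 3369)  from 1·(48922,2281) + (23335,1088)
step 9: (265693, 12388)  from 3·(72257,3369) + (48922,2281)
step 10: (1135029, 52921)  from 4·(265693,12388) + (72257,3369)
step 11: (2535751, 118230)  from 2·(1135029,52921) + (265693,12388)
(x₁, y₁) = (2535751, 118230);  2535751² − 460·118230² = 1 ✓
k=2:  x_2 = 2535751·2535751+460·118230·118230 = 12860066268001,  y_2 = 2535751·118230+118230·2535751 = 599603681460
k=3:  x_3 = 2535751·12860066268001+460·118230·599603681460 = 65219851798297071751,  y_3 = 2535751·599603681460+118230·12860066268001 = 3040891269731634690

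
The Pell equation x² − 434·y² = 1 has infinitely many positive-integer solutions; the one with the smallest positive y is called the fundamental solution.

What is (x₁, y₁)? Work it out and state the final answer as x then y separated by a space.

125 6

√434 = [20; 1,4,1,40, …], period ℓ=4 (even) → k=3
i=0: a=20 ⇒ p=20, q=1
…
i=2: a=4 ⇒ p=104, q=5
i=3: a=1 ⇒ p=125, q=6
→ (125, 6).  Check: 125²=15625, 434·6²=15624, difference 1.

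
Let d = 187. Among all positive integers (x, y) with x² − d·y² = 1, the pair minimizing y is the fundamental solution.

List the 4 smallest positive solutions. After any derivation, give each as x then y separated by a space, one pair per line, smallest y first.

1682 123
5658247 413772
19034341226 1391928885
64031518226017 4682448355368

√187 → a₀=13, period (1,2,13,2,1,26); ℓ=6 even so k=5
i=0: a=13 ⇒ p=13, q=1
i=1: a=1 ⇒ p=14, q=1
i=2: a=2 ⇒ p=41, q=3
…
i=4: a=2 ⇒ p=1135, q=83
i=5: a=1 ⇒ p=1682, q=123
→ (1682, 123).  Check: 1682²=2829124, 187·123²=2829123, difference 1.
(1682+123√187)^2 = 5658247 + 413772√187
(1682+123√187)^3 = 19034341226 + 1391928885√187
(1682+123√187)^4 = 64031518226017 + 4682448355368√187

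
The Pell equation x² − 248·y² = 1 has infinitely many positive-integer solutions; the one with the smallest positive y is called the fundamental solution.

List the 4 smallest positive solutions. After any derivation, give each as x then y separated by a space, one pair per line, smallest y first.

√248 = [15; 1,2,1,30, …], period ℓ=4 (even) → k=3
step 0: (15, 1)  from 15·(1,0) + (0,1)
step 1: (16, 1)  from 1·(15,1) + (1,0)
step 2: (47, 3)  from 2·(16,1) + (15,1)
step 3: (63, 4)  from 1·(47,3) + (16,1)
→ (63, 4).  Check: 63²=3969, 248·4²=3968, difference 1.
n=2: (63,4)∘(63,4) = (63·63+248·4·4, 63·4+4·63) = (7937,504)
n=3: (7937,504)∘(63,4) = (63·7937+248·4·504, 63·504+4·7937) = (999999,63500)
n=4: (999999,63500)∘(63,4) = (63·999999+248·4·63500, 63·63500+4·999999) = (125991937,8000496)

63 4
7937 504
999999 63500
125991937 8000496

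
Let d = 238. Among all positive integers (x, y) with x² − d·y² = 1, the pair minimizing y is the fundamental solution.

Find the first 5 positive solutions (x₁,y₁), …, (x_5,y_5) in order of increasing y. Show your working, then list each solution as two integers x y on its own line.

√238 = [15; 2,2,1,14,1,2,2,30, …], period ℓ=8 (even) → k=7
a_0=15:  p_0=15·1+0=15,  q_0=15·0+1=1
a_1=2:  p_1=2·15+1=31,  q_1=2·1+0=2
…
a_3=1:  p_3=1·77+31=108,  q_3=1·5+2=7
…
a_5=1:  p_5=1·1589+108=1697,  q_5=1·103+7=110
a_6=2:  p_6=2·1697+1589=4983,  q_6=2·110+103=323
a_7=2:  p_7=2·4983+1697=11663,  q_7=2·323+110=756
→ (11663, 756).  Check: 11663²=136025569, 238·756²=136025568, difference 1.
(x_2, y_2) = (11663·11663 + 238·756·756, 11663·756 + 756·11663) = (272051137, 17634456)
(x_3, y_3) = (11663·272051137 + 238·756·17634456, 11663·17634456 + 756·272051137) = (6345864809999, 411341319900)
(x_4, y_4) = (11663·6345864809999 + 238·756·411341319900, 11663·411341319900 + 756·6345864809999) = (148023642285985537, 9594947610352944)
(x_5, y_5) = (11663·148023642285985537 + 238·756·9594947610352944, 11663·9594947610352944 + 756·148023642285985537) = (3452799473617033826063, 223811747547751451844)

11663 756
272051137 17634456
6345864809999 411341319900
148023642285985537 9594947610352944
3452799473617033826063 223811747547751451844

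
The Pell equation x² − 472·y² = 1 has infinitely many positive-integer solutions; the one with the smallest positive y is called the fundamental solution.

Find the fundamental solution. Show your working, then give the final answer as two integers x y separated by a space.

√472 = [21; 1,2,1,1,1,…,2,1,42, …], period ℓ=14 (even) → k=13
a_0=21:  p_0=21·1+0=21,  q_0=21·0+1=1
…
a_4=1:  p_4=1·87+65=152,  q_4=1·4+3=7
…
a_6=4:  p_6=4·239+152=1108,  q_6=4·11+7=51
…
a_8=4:  p_8=4·5779+1108=24224,  q_8=4·266+51=1115
…
a_12=2:  p_12=2·84230+54227=222687,  q_12=2·3877+2496=10250
a_13=1:  p_13=1·222687+84230=306917,  q_13=1·10250+3877=14127
fundamental: x₁=306917, y₁=14127  (since 94198044889 − 472·199572129 = 1)

306917 14127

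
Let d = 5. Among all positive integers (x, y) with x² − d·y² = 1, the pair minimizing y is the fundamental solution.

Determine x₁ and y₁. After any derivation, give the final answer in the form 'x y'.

9 4

√5 = [2; 4, …], period ℓ=1 (odd) → k=1
step 0: (2, 1)  from 2·(1,0) + (0,1)
step 1: (9, 4)  from 4·(2,1) + (1,0)
fundamental: x₁=9, y₁=4  (since 81 − 5·16 = 1)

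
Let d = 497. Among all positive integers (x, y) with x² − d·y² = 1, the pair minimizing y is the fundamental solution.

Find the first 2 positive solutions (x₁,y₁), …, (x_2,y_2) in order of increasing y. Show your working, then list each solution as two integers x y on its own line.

1201887 53912
2889064721537 129592263888

d=497: √d = [22; 3,2,2,5,6,5,2,2,3,44] (ℓ=10, even), read p_9/q_9
a_0=22:  p_0=22·1+0=22,  q_0=22·0+1=1
a_1=3:  p_1=3·22+1=67,  q_1=3·1+0=3
a_2=2:  p_2=2·67+22=156,  q_2=2·3+1=7
a_3=2:  p_3=2·156+67=379,  q_3=2·7+3=17
a_4=5:  p_4=5·379+156=2051,  q_4=5·17+7=92
…
a_7=2:  p_7=2·65476+12685=143637,  q_7=2·2937+569=6443
a_8=2:  p_8=2·143637+65476=352750,  q_8=2·6443+2937=15823
a_9=3:  p_9=3·352750+143637=1201887,  q_9=3·15823+6443=53912
(x₁, y₁) = (1201887, 53912);  1201887² − 497·53912² = 1 ✓
(1201887+53912√497)^2 = 2889064721537 + 129592263888√497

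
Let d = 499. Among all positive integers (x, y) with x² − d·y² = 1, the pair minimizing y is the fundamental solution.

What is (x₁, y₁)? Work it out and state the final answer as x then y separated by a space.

4490 201

√499 = [22; 2,1,21,1,2,44, …], period ℓ=6 (even) → k=5
a_0=22:  p_0=22·1+0=22,  q_0=22·0+1=1
a_1=2:  p_1=2·22+1=45,  q_1=2·1+0=2
a_2=1:  p_2=1·45+22=67,  q_2=1·2+1=3
a_3=21:  p_3=21·67+45=1452,  q_3=21·3+2=65
a_4=1:  p_4=1·1452+67=1519,  q_4=1·65+3=68
a_5=2:  p_5=2·1519+1452=4490,  q_5=2·68+65=201
→ (4490, 201).  Check: 4490²=20160100, 499·201²=20160099, difference 1.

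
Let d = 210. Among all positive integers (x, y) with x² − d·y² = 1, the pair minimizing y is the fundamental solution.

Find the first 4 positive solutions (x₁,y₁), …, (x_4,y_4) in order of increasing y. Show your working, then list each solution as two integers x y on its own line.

29 2
1681 116
97469 6726
5651521 389992

√210 → a₀=14, period (2,28); ℓ=2 even so k=1
i=0: a=14 ⇒ p=14, q=1
i=1: a=2 ⇒ p=29, q=2
fundamental: x₁=29, y₁=2  (since 841 − 210·4 = 1)
k=2:  x_2 = 29·29+210·2·2 = 1681,  y_2 = 29·2+2·29 = 116
k=3:  x_3 = 29·1681+210·2·116 = 97469,  y_3 = 29·116+2·1681 = 6726
k=4:  x_4 = 29·97469+210·2·6726 = 5651521,  y_4 = 29·6726+2·97469 = 389992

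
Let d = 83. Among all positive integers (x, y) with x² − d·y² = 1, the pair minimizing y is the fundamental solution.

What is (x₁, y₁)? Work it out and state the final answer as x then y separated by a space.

82 9

[9; 9,18] for √83; ℓ=2 ⇒ convergent index 1
step 0: (9, 1)  from 9·(1,0) + (0,1)
step 1: (82, 9)  from 9·(9,1) + (1,0)
fundamental: x₁=82, y₁=9  (since 6724 − 83·81 = 1)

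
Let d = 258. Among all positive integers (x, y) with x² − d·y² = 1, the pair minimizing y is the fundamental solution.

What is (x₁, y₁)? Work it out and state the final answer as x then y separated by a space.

257 16

d=258: √d = [16; 16,32] (ℓ=2, even), read p_1/q_1
k=0  a_k=16  p_k/q_k = 16/1
k=1  a_k=16  p_k/q_k = 257/16
(x₁, y₁) = (257, 16);  257² − 258·16² = 1 ✓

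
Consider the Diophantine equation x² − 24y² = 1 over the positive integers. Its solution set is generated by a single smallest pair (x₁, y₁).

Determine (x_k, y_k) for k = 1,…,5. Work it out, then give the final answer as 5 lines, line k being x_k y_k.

d=24: √d = [4; 1,8] (ℓ=2, even), read p_1/q_1
i=0: a=4 ⇒ p=4, q=1
i=1: a=1 ⇒ p=5, q=1
→ (5, 1).  Check: 5²=25, 24·1²=24, difference 1.
(5+1√24)^2 = 49 + 10√24
(5+1√24)^3 = 485 + 99√24
(5+1√24)^4 = 4801 + 980√24
(5+1√24)^5 = 47525 + 9701√24

5 1
49 10
485 99
4801 980
47525 9701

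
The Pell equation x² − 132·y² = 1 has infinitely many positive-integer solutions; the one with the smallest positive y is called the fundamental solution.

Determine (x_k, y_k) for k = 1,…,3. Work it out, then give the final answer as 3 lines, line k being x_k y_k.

d=132: √d = [11; 2,22] (ℓ=2, even), read p_1/q_1
a_0=11:  p_0=11·1+0=11,  q_0=11·0+1=1
a_1=2:  p_1=2·11+1=23,  q_1=2·1+0=2
fundamental: x₁=23, y₁=2  (since 529 − 132·4 = 1)
(x_2, y_2) = (23·23 + 132·2·2, 23·2 + 2·23) = (1057, 92)
(x_3, y_3) = (23·1057 + 132·2·92, 23·92 + 2·1057) = (48599, 4230)

23 2
1057 92
48599 4230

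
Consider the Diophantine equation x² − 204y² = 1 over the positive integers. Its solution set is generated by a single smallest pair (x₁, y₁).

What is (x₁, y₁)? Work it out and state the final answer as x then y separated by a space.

4999 350

[14; 3,1,1,6,1,1,3,28] for √204; ℓ=8 ⇒ convergent index 7
step 0: (14, 1)  from 14·(1,0) + (0,1)
step 1: (43, 3)  from 3·(14,1) + (1,0)
step 2: (57, 4)  from 1·(43,3) + (14,1)
step 3: (100, 7)  from 1·(57,4) + (43,3)
…
step 6: (1414, 99)  from 1·(757,53) + (657,46)
step 7: (4999, 350)  from 3·(1414,99) + (757,53)
fundamental: x₁=4999, y₁=350  (since 24990001 − 204·122500 = 1)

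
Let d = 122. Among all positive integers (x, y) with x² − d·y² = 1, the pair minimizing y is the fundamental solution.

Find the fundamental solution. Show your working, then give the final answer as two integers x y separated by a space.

[11; 22] for √122; ℓ=1 ⇒ convergent index 1
a_0=11:  p_0=11·1+0=11,  q_0=11·0+1=1
a_1=22:  p_1=22·11+1=243,  q_1=22·1+0=22
fundamental: x₁=243, y₁=22  (since 59049 − 122·484 = 1)

243 22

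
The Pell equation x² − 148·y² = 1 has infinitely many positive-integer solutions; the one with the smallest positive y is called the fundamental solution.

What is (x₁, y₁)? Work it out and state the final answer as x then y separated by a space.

73 6

√148 = [12; 6,24, …], period ℓ=2 (even) → k=1
step 0: (12, 1)  from 12·(1,0) + (0,1)
step 1: (73, 6)  from 6·(12,1) + (1,0)
(x₁, y₁) = (73, 6);  73² − 148·6² = 1 ✓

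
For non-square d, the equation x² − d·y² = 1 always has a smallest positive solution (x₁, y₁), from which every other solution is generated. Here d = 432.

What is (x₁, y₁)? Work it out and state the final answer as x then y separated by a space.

1351 65

√432 → a₀=20, period (1,3,1,1,1,3,1,40); ℓ=8 even so k=7
k=0  a_k=20  p_k/q_k = 20/1
k=1  a_k=1  p_k/q_k = 21/1
…
k=3  a_k=1  p_k/q_k = 104/5
k=4  a_k=1  p_k/q_k = 187/9
…
k=6  a_k=3  p_k/q_k = 1060/51
k=7  a_k=1  p_k/q_k = 1351/65
fundamental: x₁=1351, y₁=65  (since 1825201 − 432·4225 = 1)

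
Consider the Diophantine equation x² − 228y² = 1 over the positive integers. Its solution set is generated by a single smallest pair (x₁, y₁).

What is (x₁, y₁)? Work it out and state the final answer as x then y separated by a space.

151 10

d=228: √d = [15; 10,30] (ℓ=2, even), read p_1/q_1
k=0  a_k=15  p_k/q_k = 15/1
k=1  a_k=10  p_k/q_k = 151/10
→ (151, 10).  Check: 151²=22801, 228·10²=22800, difference 1.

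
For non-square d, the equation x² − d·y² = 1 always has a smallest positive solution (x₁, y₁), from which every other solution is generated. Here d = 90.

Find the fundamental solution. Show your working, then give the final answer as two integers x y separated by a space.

[9; 2,18] for √90; ℓ=2 ⇒ convergent index 1
step 0: (9, 1)  from 9·(1,0) + (0,1)
step 1: (19, 2)  from 2·(9,1) + (1,0)
fundamental: x₁=19, y₁=2  (since 361 − 90·4 = 1)

19 2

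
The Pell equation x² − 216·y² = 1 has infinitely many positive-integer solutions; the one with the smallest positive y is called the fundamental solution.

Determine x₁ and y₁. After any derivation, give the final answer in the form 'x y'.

485 33

√216 → a₀=14, period (1,2,3,2,1,28); ℓ=6 even so k=5
a_0=14:  p_0=14·1+0=14,  q_0=14·0+1=1
…
a_3=3:  p_3=3·44+15=147,  q_3=3·3+1=10
a_4=2:  p_4=2·147+44=338,  q_4=2·10+3=23
a_5=1:  p_5=1·338+147=485,  q_5=1·23+10=33
→ (485, 33).  Check: 485²=235225, 216·33²=235224, difference 1.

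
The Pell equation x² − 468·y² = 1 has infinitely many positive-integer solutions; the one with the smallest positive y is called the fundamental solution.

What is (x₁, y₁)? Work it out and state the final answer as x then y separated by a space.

√468 → a₀=21, period (1,1,1,2,1,1,1,42); ℓ=8 even so k=7
i=0: a=21 ⇒ p=21, q=1
…
i=2: a=1 ⇒ p=43, q=2
…
i=6: a=1 ⇒ p=411, q=19
i=7: a=1 ⇒ p=649, q=30
→ (649, 30).  Check: 649²=421201, 468·30²=421200, difference 1.

649 30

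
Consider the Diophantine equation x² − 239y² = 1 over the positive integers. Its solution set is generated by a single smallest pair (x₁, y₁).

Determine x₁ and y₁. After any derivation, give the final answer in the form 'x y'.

6195120 400729

d=239: √d = [15; 2,5,1,2,4,15,4,2,1,5,2,30] (ℓ=12, even), read p_11/q_11
k=0  a_k=15  p_k/q_k = 15/1
k=1  a_k=2  p_k/q_k = 31/2
k=2  a_k=5  p_k/q_k = 170/11
k=3  a_k=1  p_k/q_k = 201/13
k=4  a_k=2  p_k/q_k = 572/37
…
k=6  a_k=15  p_k/q_k = 37907/2452
…
k=8  a_k=2  p_k/q_k = 346141/22390
k=9  a_k=1  p_k/q_k = 500258/32359
k=10  a_k=5  p_k/q_k = 2847431/184185
k=11  a_k=2  p_k/q_k = 6195120/400729
→ (6195120, 400729).  Check: 6195120²=38379511814400, 239·400729²=38379511814399, difference 1.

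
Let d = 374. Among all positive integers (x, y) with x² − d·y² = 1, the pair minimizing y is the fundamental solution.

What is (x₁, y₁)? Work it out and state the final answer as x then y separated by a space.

[19; 2,1,18,1,2,38] for √374; ℓ=6 ⇒ convergent index 5
a_0=19:  p_0=19·1+0=19,  q_0=19·0+1=1
…
a_2=1:  p_2=1·39+19=58,  q_2=1·2+1=3
a_3=18:  p_3=18·58+39=1083,  q_3=18·3+2=56
a_4=1:  p_4=1·1083+58=1141,  q_4=1·56+3=59
a_5=2:  p_5=2·1141+1083=3365,  q_5=2·59+56=174
→ (3365, 174).  Check: 3365²=11323225, 374·174²=11323224, difference 1.

3365 174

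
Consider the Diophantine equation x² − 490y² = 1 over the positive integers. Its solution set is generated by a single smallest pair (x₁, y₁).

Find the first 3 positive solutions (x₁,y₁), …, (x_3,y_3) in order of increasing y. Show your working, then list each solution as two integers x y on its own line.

1039681 46968
2161873163521 97663474416
4495316905044313921 203077717488555624

√490 → a₀=22, period (7,2,1,4,4,4,1,2,7,44); ℓ=10 even so k=9
a_0=22:  p_0=22·1+0=22,  q_0=22·0+1=1
a_1=7:  p_1=7·22+1=155,  q_1=7·1+0=7
…
a_6=4:  p_6=4·9607+2280=40708,  q_6=4·434+103=1839
…
a_8=2:  p_8=2·50315+40708=141338,  q_8=2·2273+1839=6385
a_9=7:  p_9=7·141338+50315=1039681,  q_9=7·6385+2273=46968
fundamental: x₁=1039681, y₁=46968  (since 1080936581761 − 490·2205993024 = 1)
n=2: (1039681,46968)∘(1039681,46968) = (1039681·1039681+490·46968·46968, 1039681·46968+46968·1039681) = (2161873163521,97663474416)
n=3: (2161873163521,97663474416)∘(1039681,46968) = (1039681·2161873163521+490·46968·97663474416, 1039681·97663474416+46968·2161873163521) = (4495316905044313921,203077717488555624)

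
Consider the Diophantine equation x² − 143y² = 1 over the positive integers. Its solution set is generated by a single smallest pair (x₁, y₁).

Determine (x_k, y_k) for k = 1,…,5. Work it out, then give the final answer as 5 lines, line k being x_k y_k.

d=143: √d = [11; 1,22] (ℓ=2, even), read p_1/q_1
i=0: a=11 ⇒ p=11, q=1
i=1: a=1 ⇒ p=12, q=1
→ (12, 1).  Check: 12²=144, 143·1²=143, difference 1.
k=2:  x_2 = 12·12+143·1·1 = 287,  y_2 = 12·1+1·12 = 24
k=3:  x_3 = 12·287+143·1·24 = 6876,  y_3 = 12·24+1·287 = 575
k=4:  x_4 = 12·6876+143·1·575 = 164737,  y_4 = 12·575+1·6876 = 13776
k=5:  x_5 = 12·164737+143·1·13776 = 3946812,  y_5 = 12·13776+1·164737 = 330049

12 1
287 24
6876 575
164737 13776
3946812 330049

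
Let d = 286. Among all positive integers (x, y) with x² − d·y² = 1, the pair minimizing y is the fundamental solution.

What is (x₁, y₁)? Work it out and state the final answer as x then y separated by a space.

561835 33222

√286 = [16; 1,10,3,3,2,3,3,10,1,32, …], period ℓ=10 (even) → k=9
step 0: (16, 1)  from 16·(1,0) + (0,1)
step 1: (17, 1)  from 1·(16,1) + (1,0)
step 2: (186, 11)  from 10·(17,1) + (16,1)
step 3: (575, 34)  from 3·(186,11) + (17,1)
…
step 8: (512132, 30283)  from 10·(49703,2939) + (15102,893)
step 9: (561835, 33222)  from 1·(512132,30283) + (49703,2939)
fundamental: x₁=561835, y₁=33222  (since 315658567225 − 286·1103701284 = 1)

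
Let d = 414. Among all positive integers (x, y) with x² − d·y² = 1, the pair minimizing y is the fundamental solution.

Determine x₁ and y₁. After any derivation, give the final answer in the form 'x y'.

24335 1196

√414 = [20; 2,1,7,2,7,1,2,40, …], period ℓ=8 (even) → k=7
step 0: (20, 1)  from 20·(1,0) + (0,1)
…
step 4: (997, 49)  from 2·(468,23) + (61,3)
step 5: (7447, 366)  from 7·(997,49) + (468,23)
step 6: (8444, 415)  from 1·(7447,366) + (997,49)
step 7: (24335, 1196)  from 2·(8444,415) + (7447,366)
→ (24335, 1196).  Check: 24335²=592192225, 414·1196²=592192224, difference 1.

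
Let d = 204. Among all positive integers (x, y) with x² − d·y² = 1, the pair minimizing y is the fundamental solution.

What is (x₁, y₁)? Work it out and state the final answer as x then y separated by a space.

4999 350

√204 → a₀=14, period (3,1,1,6,1,1,3,28); ℓ=8 even so k=7
step 0: (14, 1)  from 14·(1,0) + (0,1)
…
step 2: (57, 4)  from 1·(43,3) + (14,1)
…
step 4: (657, 46)  from 6·(100,7) + (57,4)
step 5: (757, 53)  from 1·(657,46) + (100,7)
step 6: (1414, 99)  from 1·(757,53) + (657,46)
step 7: (4999, 350)  from 3·(1414,99) + (757,53)
(x₁, y₁) = (4999, 350);  4999² − 204·350² = 1 ✓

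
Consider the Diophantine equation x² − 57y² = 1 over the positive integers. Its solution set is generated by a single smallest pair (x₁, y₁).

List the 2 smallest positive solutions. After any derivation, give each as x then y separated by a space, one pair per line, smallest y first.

151 20
45601 6040

√57 → a₀=7, period (1,1,4,1,1,14); ℓ=6 even so k=5
step 0: (7, 1)  from 7·(1,0) + (0,1)
…
step 4: (83, 11)  from 1·(68,9) + (15,2)
step 5: (151, 20)  from 1·(83,11) + (68,9)
→ (151, 20).  Check: 151²=22801, 57·20²=22800, difference 1.
n=2: (151,20)∘(151,20) = (151·151+57·20·20, 151·20+20·151) = (45601,6040)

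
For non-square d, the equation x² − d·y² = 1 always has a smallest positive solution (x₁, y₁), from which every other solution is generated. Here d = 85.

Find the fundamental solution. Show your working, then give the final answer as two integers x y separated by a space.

285769 30996

√85 → a₀=9, period (4,1,1,4,18); ℓ=5 odd so k=9
a_0=9:  p_0=9·1+0=9,  q_0=9·0+1=1
a_1=4:  p_1=4·9+1=37,  q_1=4·1+0=4
…
a_3=1:  p_3=1·46+37=83,  q_3=1·5+4=9
a_4=4:  p_4=4·83+46=378,  q_4=4·9+5=41
…
a_6=4:  p_6=4·6887+378=27926,  q_6=4·747+41=3029
a_7=1:  p_7=1·27926+6887=34813,  q_7=1·3029+747=3776
a_8=1:  p_8=1·34813+27926=62739,  q_8=1·3776+3029=6805
a_9=4:  p_9=4·62739+34813=285769,  q_9=4·6805+3776=30996
fundamental: x₁=285769, y₁=30996  (since 81663921361 − 85·960752016 = 1)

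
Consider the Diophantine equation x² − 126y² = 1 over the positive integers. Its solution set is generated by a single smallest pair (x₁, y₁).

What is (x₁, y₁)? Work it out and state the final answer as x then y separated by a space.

449 40

√126 → a₀=11, period (4,2,4,22); ℓ=4 even so k=3
i=0: a=11 ⇒ p=11, q=1
…
i=2: a=2 ⇒ p=101, q=9
i=3: a=4 ⇒ p=449, q=40
(x₁, y₁) = (449, 40);  449² − 126·40² = 1 ✓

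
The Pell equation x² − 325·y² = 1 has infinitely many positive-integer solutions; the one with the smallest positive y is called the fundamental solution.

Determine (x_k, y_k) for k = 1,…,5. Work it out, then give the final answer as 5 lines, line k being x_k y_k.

d=325: √d = [18; 36] (ℓ=1, odd), read p_1/q_1
k=0  a_k=18  p_k/q_k = 18/1
k=1  a_k=36  p_k/q_k = 649/36
→ (649, 36).  Check: 649²=421201, 325·36²=421200, difference 1.
(649+36√325)^2 = 842401 + 46728√325
(649+36√325)^3 = 1093435849 + 60652908√325
(649+36√325)^4 = 1419278889601 + 78727427856√325
(649+36√325)^5 = 1842222905266249 + 102188140704180√325

649 36
842401 46728
1093435849 60652908
1419278889601 78727427856
1842222905266249 102188140704180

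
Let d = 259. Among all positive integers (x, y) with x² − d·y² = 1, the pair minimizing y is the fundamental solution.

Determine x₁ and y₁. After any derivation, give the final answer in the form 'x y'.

√259 → a₀=16, period (10,1,2,3,4,3,2,1,10,32); ℓ=10 even so k=9
i=0: a=16 ⇒ p=16, q=1
i=1: a=10 ⇒ p=161, q=10
i=2: a=1 ⇒ p=177, q=11
i=3: a=2 ⇒ p=515, q=32
…
i=7: a=2 ⇒ p=55265, q=3434
i=8: a=1 ⇒ p=79196, q=4921
i=9: a=10 ⇒ p=847225, q=52644
fundamental: x₁=847225, y₁=52644  (since 717790200625 − 259·2771390736 = 1)

847225 52644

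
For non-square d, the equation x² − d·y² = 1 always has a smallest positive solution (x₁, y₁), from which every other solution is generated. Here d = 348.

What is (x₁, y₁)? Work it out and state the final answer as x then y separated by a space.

√348 → a₀=18, period (1,1,1,8,1,1,1,36); ℓ=8 even so k=7
i=0: a=18 ⇒ p=18, q=1
…
i=6: a=1 ⇒ p=1026, q=55
i=7: a=1 ⇒ p=1567, q=84
fundamental: x₁=1567, y₁=84  (since 2455489 − 348·7056 = 1)

1567 84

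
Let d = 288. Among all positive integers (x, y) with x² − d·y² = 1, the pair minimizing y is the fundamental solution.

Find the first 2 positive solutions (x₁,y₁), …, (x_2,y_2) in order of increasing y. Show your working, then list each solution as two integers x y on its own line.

√288 = [16; 1,32, …], period ℓ=2 (even) → k=1
k=0  a_k=16  p_k/q_k = 16/1
k=1  a_k=1  p_k/q_k = 17/1
→ (17, 1).  Check: 17²=289, 288·1²=288, difference 1.
n=2: (17,1)∘(17,1) = (17·17+288·1·1, 17·1+1·17) = (577,34)

17 1
577 34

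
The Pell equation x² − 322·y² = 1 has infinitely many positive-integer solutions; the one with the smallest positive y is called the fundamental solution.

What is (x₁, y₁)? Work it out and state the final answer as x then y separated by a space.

[17; 1,16,1,34] for √322; ℓ=4 ⇒ convergent index 3
a_0=17:  p_0=17·1+0=17,  q_0=17·0+1=1
…
a_2=16:  p_2=16·18+17=305,  q_2=16·1+1=17
a_3=1:  p_3=1·305+18=323,  q_3=1·17+1=18
fundamental: x₁=323, y₁=18  (since 104329 − 322·324 = 1)

323 18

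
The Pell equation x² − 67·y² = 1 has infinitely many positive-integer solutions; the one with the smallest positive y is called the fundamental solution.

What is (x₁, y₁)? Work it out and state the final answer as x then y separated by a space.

48842 5967

√67 = [8; 5,2,1,1,7,1,1,2,5,16, …], period ℓ=10 (even) → k=9
i=0: a=8 ⇒ p=8, q=1
i=1: a=5 ⇒ p=41, q=5
i=2: a=2 ⇒ p=90, q=11
…
i=4: a=1 ⇒ p=221, q=27
…
i=8: a=2 ⇒ p=9053, q=1106
i=9: a=5 ⇒ p=48842, q=5967
(x₁, y₁) = (48842, 5967);  48842² − 67·5967² = 1 ✓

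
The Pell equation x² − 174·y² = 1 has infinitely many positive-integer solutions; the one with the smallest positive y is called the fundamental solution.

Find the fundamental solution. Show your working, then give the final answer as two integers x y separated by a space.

d=174: √d = [13; 5,4,5,26] (ℓ=4, even), read p_3/q_3
i=0: a=13 ⇒ p=13, q=1
…
i=2: a=4 ⇒ p=277, q=21
i=3: a=5 ⇒ p=1451, q=110
(x₁, y₁) = (1451, 110);  1451² − 174·110² = 1 ✓

1451 110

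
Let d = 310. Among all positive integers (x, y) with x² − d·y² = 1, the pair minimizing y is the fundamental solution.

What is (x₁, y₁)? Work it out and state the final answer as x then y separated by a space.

√310 → a₀=17, period (1,1,1,1,5,…,1,1,34); ℓ=16 even so k=15
k=0  a_k=17  p_k/q_k = 17/1
…
k=2  a_k=1  p_k/q_k = 35/2
…
k=8  a_k=2  p_k/q_k = 5687/323
…
k=11  a_k=5  p_k/q_k = 152387/8655
…
k=13  a_k=1  p_k/q_k = 333702/18953
k=14  a_k=1  p_k/q_k = 515017/29251
k=15  a_k=1  p_k/q_k = 848719/48204
(x₁, y₁) = (848719, 48204);  848719² − 310·48204² = 1 ✓

848719 48204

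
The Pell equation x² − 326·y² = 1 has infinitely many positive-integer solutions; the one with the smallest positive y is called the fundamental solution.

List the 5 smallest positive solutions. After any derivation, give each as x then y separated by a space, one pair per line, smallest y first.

325 18
211249 11700
137311525 7604982
89252280001 4943226600
58013844689125 3213089685018

√326 = [18; 18,36, …], period ℓ=2 (even) → k=1
k=0  a_k=18  p_k/q_k = 18/1
k=1  a_k=18  p_k/q_k = 325/18
→ (325, 18).  Check: 325²=105625, 326·18²=105624, difference 1.
n=2: (325,18)∘(325,18) = (325·325+326·18·18, 325·18+18·325) = (211249,11700)
n=3: (211249,11700)∘(325,18) = (325·211249+326·18·11700, 325·11700+18·211249) = (137311525,7604982)
n=4: (137311525,7604982)∘(325,18) = (325·137311525+326·18·7604982, 325·7604982+18·137311525) = (89252280001,4943226600)
n=5: (89252280001,4943226600)∘(325,18) = (325·89252280001+326·18·4943226600, 325·4943226600+18·89252280001) = (58013844689125,3213089685018)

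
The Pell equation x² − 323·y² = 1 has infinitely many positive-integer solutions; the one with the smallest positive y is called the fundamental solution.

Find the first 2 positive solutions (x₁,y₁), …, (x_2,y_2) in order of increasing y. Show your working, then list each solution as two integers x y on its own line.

√323 → a₀=17, period (1,34); ℓ=2 even so k=1
i=0: a=17 ⇒ p=17, q=1
i=1: a=1 ⇒ p=18, q=1
fundamental: x₁=18, y₁=1  (since 324 − 323·1 = 1)
(x_2, y_2) = (18·18 + 323·1·1, 18·1 + 1·18) = (647, 36)

18 1
647 36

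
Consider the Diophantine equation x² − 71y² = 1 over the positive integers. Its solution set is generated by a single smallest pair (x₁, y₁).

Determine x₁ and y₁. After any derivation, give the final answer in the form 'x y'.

3480 413

√71 → a₀=8, period (2,2,1,7,1,2,2,16); ℓ=8 even so k=7
a_0=8:  p_0=8·1+0=8,  q_0=8·0+1=1
…
a_2=2:  p_2=2·17+8=42,  q_2=2·2+1=5
a_3=1:  p_3=1·42+17=59,  q_3=1·5+2=7
…
a_6=2:  p_6=2·514+455=1483,  q_6=2·61+54=176
a_7=2:  p_7=2·1483+514=3480,  q_7=2·176+61=413
fundamental: x₁=3480, y₁=413  (since 12110400 − 71·170569 = 1)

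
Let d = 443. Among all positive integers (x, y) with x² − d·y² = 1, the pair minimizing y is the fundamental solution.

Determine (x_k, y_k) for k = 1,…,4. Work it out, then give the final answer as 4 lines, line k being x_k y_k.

√443 = [21; 21,42, …], period ℓ=2 (even) → k=1
k=0  a_k=21  p_k/q_k = 21/1
k=1  a_k=21  p_k/q_k = 442/21
→ (442, 21).  Check: 442²=195364, 443·21²=195363, difference 1.
n=2: (442,21)∘(442,21) = (442·442+443·21·21, 442·21+21·442) = (390727,18564)
n=3: (390727,18564)∘(442,21) = (442·390727+443·21·18564, 442·18564+21·390727) = (345402226,16410555)
n=4: (345402226,16410555)∘(442,21) = (442·345402226+443·21·16410555, 442·16410555+21·345402226) = (305335177057,14506912056)

442 21
390727 18564
345402226 16410555
305335177057 14506912056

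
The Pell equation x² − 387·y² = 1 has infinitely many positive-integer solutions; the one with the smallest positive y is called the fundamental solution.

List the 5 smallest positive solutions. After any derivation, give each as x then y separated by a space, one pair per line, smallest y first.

[19; 1,2,19,2,1,38] for √387; ℓ=6 ⇒ convergent index 5
step 0: (19, 1)  from 19·(1,0) + (0,1)
…
step 4: (2341, 119)  from 2·(1141,58) + (59,3)
step 5: (3482, 177)  from 1·(2341,119) + (1141,58)
fundamental: x₁=3482, y₁=177  (since 12124324 − 387·31329 = 1)
(3482+177√387)^2 = 24248647 + 1232628√387
(3482+177√387)^3 = 168867574226 + 8584021215√387
(3482+177√387)^4 = 1175993762661217 + 59779122508632√387
(3482+177√387)^5 = 8189620394305140962 + 416301800566092033√387

3482 177
24248647 1232628
168867574226 8584021215
1175993762661217 59779122508632
8189620394305140962 416301800566092033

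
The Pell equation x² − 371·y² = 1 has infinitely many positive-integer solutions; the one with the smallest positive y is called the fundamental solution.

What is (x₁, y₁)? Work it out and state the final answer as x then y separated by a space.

1695 88

d=371: √d = [19; 3,1,4,1,3,38] (ℓ=6, even), read p_5/q_5
step 0: (19, 1)  from 19·(1,0) + (0,1)
step 1: (58, 3)  from 3·(19,1) + (1,0)
step 2: (77, 4)  from 1·(58,3) + (19,1)
step 3: (366, 19)  from 4·(77,4) + (58,3)
step 4: (443, 23)  from 1·(366,19) + (77,4)
step 5: (1695, 88)  from 3·(443,23) + (366,19)
→ (1695, 88).  Check: 1695²=2873025, 371·88²=2873024, difference 1.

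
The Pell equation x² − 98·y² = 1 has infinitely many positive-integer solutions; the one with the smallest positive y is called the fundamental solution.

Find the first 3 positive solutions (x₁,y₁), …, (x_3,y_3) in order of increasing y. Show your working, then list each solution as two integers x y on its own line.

√98 → a₀=9, period (1,8,1,18); ℓ=4 even so k=3
step 0: (9, 1)  from 9·(1,0) + (0,1)
step 1: (10, 1)  from 1·(9,1) + (1,0)
step 2: (89, 9)  from 8·(10,1) + (9,1)
step 3: (99, 10)  from 1·(89,9) + (10,1)
fundamental: x₁=99, y₁=10  (since 9801 − 98·100 = 1)
(x_2, y_2) = (99·99 + 98·10·10, 99·10 + 10·99) = (19601, 1980)
(x_3, y_3) = (99·19601 + 98·10·1980, 99·1980 + 10·19601) = (3880899, 392030)

99 10
19601 1980
3880899 392030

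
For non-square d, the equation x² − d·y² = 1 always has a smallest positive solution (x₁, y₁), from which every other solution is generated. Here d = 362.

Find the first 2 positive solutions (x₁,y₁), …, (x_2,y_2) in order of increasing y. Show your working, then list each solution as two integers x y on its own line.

723 38
1045457 54948

√362 = [19; 38, …], period ℓ=1 (odd) → k=1
i=0: a=19 ⇒ p=19, q=1
i=1: a=38 ⇒ p=723, q=38
(x₁, y₁) = (723, 38);  723² − 362·38² = 1 ✓
(x_2, y_2) = (723·723 + 362·38·38, 723·38 + 38·723) = (1045457, 54948)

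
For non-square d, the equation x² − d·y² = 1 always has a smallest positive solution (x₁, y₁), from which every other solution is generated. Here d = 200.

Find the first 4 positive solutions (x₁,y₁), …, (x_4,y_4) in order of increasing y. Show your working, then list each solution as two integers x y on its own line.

√200 = [14; 7,28, …], period ℓ=2 (even) → k=1
step 0: (14, 1)  from 14·(1,0) + (0,1)
step 1: (99, 7)  from 7·(14,1) + (1,0)
→ (99, 7).  Check: 99²=9801, 200·7²=9800, difference 1.
(99+7√200)^2 = 19601 + 1386√200
(99+7√200)^3 = 3880899 + 274421√200
(99+7√200)^4 = 768398401 + 54333972√200

99 7
19601 1386
3880899 274421
768398401 54333972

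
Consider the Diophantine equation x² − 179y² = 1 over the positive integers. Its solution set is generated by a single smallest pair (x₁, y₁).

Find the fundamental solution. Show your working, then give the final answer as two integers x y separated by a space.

4190210 313191

√179 → a₀=13, period (2,1,1,1,3,…,1,2,26); ℓ=14 even so k=13
step 0: (13, 1)  from 13·(1,0) + (0,1)
step 1: (27, 2)  from 2·(13,1) + (1,0)
…
step 3: (67, 5)  from 1·(40,3) + (27,2)
…
step 6: (2047, 153)  from 5·(388,29) + (107,8)
…
step 8: (137042, 10243)  from 5·(26999,2018) + (2047,153)
step 9: (438125, 32747)  from 3·(137042,10243) + (26999,2018)
…
step 12: (1588459, 118727)  from 1·(1013292,75737) + (575167,42990)
step 13: (4190210, 313191)  from 2·(1588459,118727) + (1013292,75737)
(x₁, y₁) = (4190210, 313191);  4190210² − 179·313191² = 1 ✓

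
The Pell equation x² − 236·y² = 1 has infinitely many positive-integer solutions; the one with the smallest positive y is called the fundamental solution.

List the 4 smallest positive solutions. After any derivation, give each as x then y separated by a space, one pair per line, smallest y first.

d=236: √d = [15; 2,1,3,5,1,6,1,5,3,1,2,30] (ℓ=12, even), read p_11/q_11
a_0=15:  p_0=15·1+0=15,  q_0=15·0+1=1
a_1=2:  p_1=2·15+1=31,  q_1=2·1+0=2
…
a_3=3:  p_3=3·46+31=169,  q_3=3·3+2=11
a_4=5:  p_4=5·169+46=891,  q_4=5·11+3=58
…
a_6=6:  p_6=6·1060+891=7251,  q_6=6·69+58=472
a_7=1:  p_7=1·7251+1060=8311,  q_7=1·472+69=541
a_8=5:  p_8=5·8311+7251=48806,  q_8=5·541+472=3177
a_9=3:  p_9=3·48806+8311=154729,  q_9=3·3177+541=10072
a_10=1:  p_10=1·154729+48806=203535,  q_10=1·10072+3177=13249
a_11=2:  p_11=2·203535+154729=561799,  q_11=2·13249+10072=36570
fundamental: x₁=561799, y₁=36570  (since 315618116401 − 236·1337364900 = 1)
(x_2, y_2) = (561799·561799 + 236·36570·36570, 561799·36570 + 36570·561799) = (631236232801, 41089978860)
(x_3, y_3) = (561799·631236232801 + 236·36570·41089978860, 561799·41089978860 + 36570·631236232801) = (709255768702176199, 46168618067101710)
(x_4, y_4) = (561799·709255768702176199 + 236·36570·46168618067101710, 561799·46168618067101710 + 36570·709255768702176199) = (796918363201596536611201, 51874966922918257173720)

561799 36570
631236232801 41089978860
709255768702176199 46168618067101710
796918363201596536611201 51874966922918257173720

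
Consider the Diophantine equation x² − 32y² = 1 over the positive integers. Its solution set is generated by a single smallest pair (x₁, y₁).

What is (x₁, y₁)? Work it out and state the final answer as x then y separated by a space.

17 3

d=32: √d = [5; 1,1,1,10] (ℓ=4, even), read p_3/q_3
step 0: (5, 1)  from 5·(1,0) + (0,1)
step 1: (6, 1)  from 1·(5,1) + (1,0)
step 2: (11, 2)  from 1·(6,1) + (5,1)
step 3: (17, 3)  from 1·(11,2) + (6,1)
fundamental: x₁=17, y₁=3  (since 289 − 32·9 = 1)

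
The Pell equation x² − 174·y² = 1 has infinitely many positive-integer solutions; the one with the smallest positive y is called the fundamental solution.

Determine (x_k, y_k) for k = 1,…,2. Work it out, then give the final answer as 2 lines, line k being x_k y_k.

√174 → a₀=13, period (5,4,5,26); ℓ=4 even so k=3
k=0  a_k=13  p_k/q_k = 13/1
k=1  a_k=5  p_k/q_k = 66/5
k=2  a_k=4  p_k/q_k = 277/21
k=3  a_k=5  p_k/q_k = 1451/110
(x₁, y₁) = (1451, 110);  1451² − 174·110² = 1 ✓
(x_2, y_2) = (1451·1451 + 174·110·110, 1451·110 + 110·1451) = (4210801, 319220)

1451 110
4210801 319220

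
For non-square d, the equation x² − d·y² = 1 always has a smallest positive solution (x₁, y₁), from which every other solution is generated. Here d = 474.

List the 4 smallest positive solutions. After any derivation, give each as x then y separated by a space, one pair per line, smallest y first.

√474 → a₀=21, period (1,3,2,1,1,…,3,1,42); ℓ=14 even so k=13
a_0=21:  p_0=21·1+0=21,  q_0=21·0+1=1
…
a_2=3:  p_2=3·22+21=87,  q_2=3·1+1=4
a_3=2:  p_3=2·87+22=196,  q_3=2·4+1=9
a_4=1:  p_4=1·196+87=283,  q_4=1·9+4=13
a_5=1:  p_5=1·283+196=479,  q_5=1·13+9=22
…
a_7=6:  p_7=6·762+479=5051,  q_7=6·35+22=232
…
a_9=1:  p_9=1·5813+5051=10864,  q_9=1·267+232=499
a_10=1:  p_10=1·10864+5813=16677,  q_10=1·499+267=766
…
a_12=3:  p_12=3·44218+16677=149331,  q_12=3·2031+766=6859
a_13=1:  p_13=1·149331+44218=193549,  q_13=1·6859+2031=8890
(x₁, y₁) = (193549, 8890);  193549² − 474·8890² = 1 ✓
n=2: (193549,8890)∘(193549,8890) = (193549·193549+474·8890·8890, 193549·8890+8890·193549) = (74922430801,3441301220)
n=3: (74922430801,3441301220)∘(193549,8890) = (193549·74922430801+474·8890·3441301220, 193549·3441301220+8890·74922430801) = (29002323118011949,1332120819650670)
n=4: (29002323118011949,1332120819650670)∘(193549,8890) = (193549·29002323118011949+474·8890·1332120819650670, 193549·1332120819650670+8890·29002323118011949) = (11226741274261267003201,515661305041693754440)

193549 8890
74922430801 3441301220
29002323118011949 1332120819650670
11226741274261267003201 515661305041693754440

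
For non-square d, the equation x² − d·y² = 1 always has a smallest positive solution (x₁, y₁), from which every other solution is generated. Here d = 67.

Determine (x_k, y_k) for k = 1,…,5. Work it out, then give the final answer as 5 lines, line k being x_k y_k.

√67 = [8; 5,2,1,1,7,1,1,2,5,16, …], period ℓ=10 (even) → k=9
i=0: a=8 ⇒ p=8, q=1
…
i=4: a=1 ⇒ p=221, q=27
…
i=8: a=2 ⇒ p=9053, q=1106
i=9: a=5 ⇒ p=48842, q=5967
→ (48842, 5967).  Check: 48842²=2385540964, 67·5967²=2385540963, difference 1.
(x_2, y_2) = (48842·48842 + 67·5967·5967, 48842·5967 + 5967·48842) = (4771081927, 582880428)
(x_3, y_3) = (48842·4771081927 + 67·5967·582880428, 48842·582880428 + 5967·4771081927) = (466058366908226, 56938091722785)
(x_4, y_4) = (48842·466058366908226 + 67·5967·56938091722785, 48842·56938091722785 + 5967·466058366908226) = (45526445508292066657, 5561940551265649512)
(x_5, y_5) = (48842·45526445508292066657 + 67·5967·5561940551265649512, 48842·5561940551265649512 + 5967·45526445508292066657) = (4447205302565943872414162, 543312600752895615207423)

48842 5967
4771081927 582880428
466058366908226 56938091722785
45526445508292066657 5561940551265649512
4447205302565943872414162 543312600752895615207423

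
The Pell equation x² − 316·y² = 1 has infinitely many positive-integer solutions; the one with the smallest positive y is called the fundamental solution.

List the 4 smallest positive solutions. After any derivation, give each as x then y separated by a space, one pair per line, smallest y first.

√316 → a₀=17, period (1,3,2,8,2,3,1,34); ℓ=8 even so k=7
a_0=17:  p_0=17·1+0=17,  q_0=17·0+1=1
a_1=1:  p_1=1·17+1=18,  q_1=1·1+0=1
…
a_4=8:  p_4=8·160+71=1351,  q_4=8·9+4=76
a_5=2:  p_5=2·1351+160=2862,  q_5=2·76+9=161
a_6=3:  p_6=3·2862+1351=9937,  q_6=3·161+76=559
a_7=1:  p_7=1·9937+2862=12799,  q_7=1·559+161=720
fundamental: x₁=12799, y₁=720  (since 163814401 − 316·518400 = 1)
n=2: (12799,720)∘(12799,720) = (12799·12799+316·720·720, 12799·720+720·12799) = (327628801,18430560)
n=3: (327628801,18430560)∘(12799,720) = (12799·327628801+316·720·18430560, 12799·18430560+720·327628801) = (8386642035199,471785474160)
n=4: (8386642035199,471785474160)∘(12799,720) = (12799·8386642035199+316·720·471785474160, 12799·471785474160+720·8386642035199) = (214681262489395201,12076764549117120)

12799 720
327628801 18430560
8386642035199 471785474160
214681262489395201 12076764549117120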